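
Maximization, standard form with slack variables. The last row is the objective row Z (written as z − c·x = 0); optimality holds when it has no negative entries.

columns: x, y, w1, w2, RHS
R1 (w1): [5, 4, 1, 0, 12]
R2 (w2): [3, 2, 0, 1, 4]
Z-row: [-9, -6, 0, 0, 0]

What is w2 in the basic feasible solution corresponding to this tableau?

4

w2 is basic (row 2); its value is the RHS of that row, 4.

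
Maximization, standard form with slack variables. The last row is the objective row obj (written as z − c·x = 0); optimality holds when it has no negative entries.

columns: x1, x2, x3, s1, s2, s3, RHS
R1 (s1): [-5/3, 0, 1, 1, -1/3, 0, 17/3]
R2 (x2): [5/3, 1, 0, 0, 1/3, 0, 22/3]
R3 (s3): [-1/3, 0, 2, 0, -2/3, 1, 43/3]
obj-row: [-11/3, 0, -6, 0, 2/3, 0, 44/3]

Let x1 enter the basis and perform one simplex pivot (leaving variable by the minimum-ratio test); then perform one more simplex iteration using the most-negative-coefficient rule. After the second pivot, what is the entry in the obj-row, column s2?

-2/5

Ratio test on column x1 — row 1: entry -5/3 ≤ 0; row 2: (22/3)/(5/3) = 22/5; row 3: entry -1/3 ≤ 0. Minimum is 22/5 at row 2 (x2 leaves); pivot element 5/3.
Divide row 2 by 5/3; eliminate column x1 from the other rows.
Second iteration: most negative obj-row entry is -6 in column x3, so x3 enters.
Ratio test on column x3 — row 1: 13/1 = 13; row 2: entry 0 ≤ 0; row 3: (79/5)/2 = 79/10. Minimum is 79/10 at row 3 (s3 leaves); pivot element 2.
Divide row 3 by 2; eliminate column x3 from the other rows.
After both pivots, the entry at the obj-row, column s2 is -2/5.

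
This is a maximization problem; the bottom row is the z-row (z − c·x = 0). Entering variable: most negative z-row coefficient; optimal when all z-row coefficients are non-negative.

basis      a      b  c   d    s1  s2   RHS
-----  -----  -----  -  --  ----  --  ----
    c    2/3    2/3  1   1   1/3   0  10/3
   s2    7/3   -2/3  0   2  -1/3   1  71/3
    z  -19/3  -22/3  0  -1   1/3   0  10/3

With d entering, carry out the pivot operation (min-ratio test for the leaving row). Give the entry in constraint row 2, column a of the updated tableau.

1

Ratio test on column d — row 1: (10/3)/1 = 10/3; row 2: (71/3)/2 = 71/6. Minimum is 10/3 at row 1 (c leaves); pivot element 1.
Divide row 1 by 1; eliminate column d from the other rows.
Row 2 update in column a: 7/3 − 2·(2/3) = 1.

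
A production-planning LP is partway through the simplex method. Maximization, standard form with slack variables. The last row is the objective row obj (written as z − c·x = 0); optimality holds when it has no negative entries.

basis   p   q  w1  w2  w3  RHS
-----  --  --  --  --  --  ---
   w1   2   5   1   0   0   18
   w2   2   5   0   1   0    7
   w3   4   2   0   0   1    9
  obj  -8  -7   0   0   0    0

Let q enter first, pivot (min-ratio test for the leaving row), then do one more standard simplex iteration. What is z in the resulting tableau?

Ratio test on column q — row 1: 18/5 = 18/5; row 2: 7/5 = 7/5; row 3: 9/2 = 9/2. Minimum is 7/5 at row 2 (w2 leaves); pivot element 5.
Pivot on row 2; the obj-row RHS becomes 0 − (-7)·(7/5) = 49/5.
Next entering variable (most negative obj-row entry -26/5): p.
Ratio test on column p — row 1: entry 0 ≤ 0; row 2: (7/5)/(2/5) = 7/2; row 3: (31/5)/(16/5) = 31/16. Minimum is 31/16 at row 3 (w3 leaves); pivot element 16/5.
After the second pivot the obj-row RHS is 49/5 − (-26/5)·(31/16) = 159/8.

159/8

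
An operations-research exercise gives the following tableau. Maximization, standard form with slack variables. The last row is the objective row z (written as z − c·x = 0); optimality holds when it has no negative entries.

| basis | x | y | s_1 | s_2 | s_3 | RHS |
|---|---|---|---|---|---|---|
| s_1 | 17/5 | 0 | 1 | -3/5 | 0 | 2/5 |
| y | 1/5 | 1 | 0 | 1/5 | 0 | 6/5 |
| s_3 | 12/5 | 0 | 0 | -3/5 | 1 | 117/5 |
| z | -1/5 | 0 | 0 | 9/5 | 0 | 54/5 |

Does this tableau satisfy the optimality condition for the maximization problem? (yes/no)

The z-row has a negative entry -1/5 in column x, so it is not optimal.

no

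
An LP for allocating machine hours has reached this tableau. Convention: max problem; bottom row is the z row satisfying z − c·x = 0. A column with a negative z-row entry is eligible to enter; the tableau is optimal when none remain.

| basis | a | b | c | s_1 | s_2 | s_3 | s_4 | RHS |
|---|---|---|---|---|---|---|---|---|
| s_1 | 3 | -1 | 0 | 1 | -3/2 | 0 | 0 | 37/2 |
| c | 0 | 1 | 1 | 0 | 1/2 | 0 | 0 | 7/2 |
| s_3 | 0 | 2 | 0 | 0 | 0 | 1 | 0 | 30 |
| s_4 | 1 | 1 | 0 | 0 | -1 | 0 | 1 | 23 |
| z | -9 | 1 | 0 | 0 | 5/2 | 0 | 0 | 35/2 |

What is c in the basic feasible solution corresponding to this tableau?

7/2

c is basic (row 2); its value is the RHS of that row, 7/2.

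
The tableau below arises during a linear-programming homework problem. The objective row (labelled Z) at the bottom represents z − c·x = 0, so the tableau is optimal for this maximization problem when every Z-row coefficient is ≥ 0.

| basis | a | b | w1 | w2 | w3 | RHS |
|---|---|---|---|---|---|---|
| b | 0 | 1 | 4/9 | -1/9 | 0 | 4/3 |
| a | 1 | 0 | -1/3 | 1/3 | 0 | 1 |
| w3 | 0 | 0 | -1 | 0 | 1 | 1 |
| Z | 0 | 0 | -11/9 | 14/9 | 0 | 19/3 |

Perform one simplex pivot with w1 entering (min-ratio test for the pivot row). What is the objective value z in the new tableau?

Ratio test on column w1 — row 1: (4/3)/(4/9) = 3; row 2: entry -1/3 ≤ 0; row 3: entry -1 ≤ 0. Minimum is 3 at row 1 (b leaves); pivot element 4/9.
Pivot on row 1; the Z-row RHS becomes 19/3 − (-11/9)·3 = 10.

10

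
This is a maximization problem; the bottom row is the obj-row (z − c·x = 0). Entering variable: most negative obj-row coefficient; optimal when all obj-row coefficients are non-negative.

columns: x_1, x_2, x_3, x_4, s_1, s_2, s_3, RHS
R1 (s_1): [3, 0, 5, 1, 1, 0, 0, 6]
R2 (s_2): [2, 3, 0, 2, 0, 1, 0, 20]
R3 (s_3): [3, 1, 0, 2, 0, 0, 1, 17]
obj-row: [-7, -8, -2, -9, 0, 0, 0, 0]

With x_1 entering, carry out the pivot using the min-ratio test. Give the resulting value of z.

Ratio test on column x_1 — row 1: 6/3 = 2; row 2: 20/2 = 10; row 3: 17/3 = 17/3. Minimum is 2 at row 1 (s_1 leaves); pivot element 3.
Pivot on row 1; the obj-row RHS becomes 0 − (-7)·2 = 14.

14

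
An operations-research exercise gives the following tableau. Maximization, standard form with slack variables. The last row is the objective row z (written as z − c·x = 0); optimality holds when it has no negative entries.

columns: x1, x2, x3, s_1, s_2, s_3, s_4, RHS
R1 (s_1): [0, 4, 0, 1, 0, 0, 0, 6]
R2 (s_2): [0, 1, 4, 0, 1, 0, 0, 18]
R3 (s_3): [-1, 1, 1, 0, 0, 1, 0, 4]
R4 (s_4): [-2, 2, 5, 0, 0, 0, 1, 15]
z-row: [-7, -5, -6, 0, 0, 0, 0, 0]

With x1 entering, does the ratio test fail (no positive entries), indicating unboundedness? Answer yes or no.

yes

Every constraint-row entry in column x1 is ≤ 0, so increasing x1 is unbounded.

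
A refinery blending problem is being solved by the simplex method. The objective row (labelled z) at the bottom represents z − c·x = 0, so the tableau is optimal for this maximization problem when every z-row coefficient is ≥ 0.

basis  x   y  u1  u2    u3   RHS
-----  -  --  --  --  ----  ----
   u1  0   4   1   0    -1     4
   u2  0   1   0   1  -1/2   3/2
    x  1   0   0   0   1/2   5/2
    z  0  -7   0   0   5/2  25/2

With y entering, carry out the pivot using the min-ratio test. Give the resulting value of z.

39/2

Ratio test on column y — row 1: 4/4 = 1; row 2: (3/2)/1 = 3/2; row 3: entry 0 ≤ 0. Minimum is 1 at row 1 (u1 leaves); pivot element 4.
Pivot on row 1; the z-row RHS becomes 25/2 − (-7)·1 = 39/2.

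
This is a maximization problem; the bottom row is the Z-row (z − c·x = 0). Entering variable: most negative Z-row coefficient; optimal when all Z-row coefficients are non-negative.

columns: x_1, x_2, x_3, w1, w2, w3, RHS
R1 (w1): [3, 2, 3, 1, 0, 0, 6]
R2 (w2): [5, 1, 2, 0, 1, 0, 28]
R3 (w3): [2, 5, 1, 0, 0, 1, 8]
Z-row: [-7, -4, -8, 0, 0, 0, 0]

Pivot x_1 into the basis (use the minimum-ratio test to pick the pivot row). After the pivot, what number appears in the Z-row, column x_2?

2/3

Ratio test on column x_1 — row 1: 6/3 = 2; row 2: 28/5 = 28/5; row 3: 8/2 = 4. Minimum is 2 at row 1 (w1 leaves); pivot element 3.
Divide row 1 by 3; eliminate column x_1 from the other rows.
Z-row update in column x_2: -4 − (-7)·(2/3) = 2/3.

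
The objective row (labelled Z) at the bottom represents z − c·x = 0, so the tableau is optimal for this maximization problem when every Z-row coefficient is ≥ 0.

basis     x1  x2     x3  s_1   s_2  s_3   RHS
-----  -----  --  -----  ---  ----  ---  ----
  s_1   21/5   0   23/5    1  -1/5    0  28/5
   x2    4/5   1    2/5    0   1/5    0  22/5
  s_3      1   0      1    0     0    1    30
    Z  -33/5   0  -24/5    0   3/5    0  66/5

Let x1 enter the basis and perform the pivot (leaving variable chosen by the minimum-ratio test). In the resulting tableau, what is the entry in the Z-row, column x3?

Ratio test on column x1 — row 1: (28/5)/(21/5) = 4/3; row 2: (22/5)/(4/5) = 11/2; row 3: 30/1 = 30. Minimum is 4/3 at row 1 (s_1 leaves); pivot element 21/5.
Divide row 1 by 21/5; eliminate column x1 from the other rows.
Z-row update in column x3: -24/5 − (-33/5)·(23/21) = 17/7.

17/7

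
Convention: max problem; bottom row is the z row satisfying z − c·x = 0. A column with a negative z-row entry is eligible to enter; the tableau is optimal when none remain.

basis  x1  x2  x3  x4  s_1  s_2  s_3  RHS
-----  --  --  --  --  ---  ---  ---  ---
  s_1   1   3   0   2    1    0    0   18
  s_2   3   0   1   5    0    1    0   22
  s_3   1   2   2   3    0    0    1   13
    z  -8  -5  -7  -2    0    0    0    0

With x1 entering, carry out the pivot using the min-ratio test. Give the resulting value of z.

Ratio test on column x1 — row 1: 18/1 = 18; row 2: 22/3 = 22/3; row 3: 13/1 = 13. Minimum is 22/3 at row 2 (s_2 leaves); pivot element 3.
Pivot on row 2; the z-row RHS becomes 0 − (-8)·(22/3) = 176/3.

176/3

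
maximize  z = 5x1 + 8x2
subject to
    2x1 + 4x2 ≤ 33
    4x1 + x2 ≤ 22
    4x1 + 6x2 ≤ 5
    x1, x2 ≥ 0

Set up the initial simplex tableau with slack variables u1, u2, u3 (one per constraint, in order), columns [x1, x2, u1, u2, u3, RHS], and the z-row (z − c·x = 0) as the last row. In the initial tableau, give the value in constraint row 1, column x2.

Constraint 1 has coefficient 4 on x2.

4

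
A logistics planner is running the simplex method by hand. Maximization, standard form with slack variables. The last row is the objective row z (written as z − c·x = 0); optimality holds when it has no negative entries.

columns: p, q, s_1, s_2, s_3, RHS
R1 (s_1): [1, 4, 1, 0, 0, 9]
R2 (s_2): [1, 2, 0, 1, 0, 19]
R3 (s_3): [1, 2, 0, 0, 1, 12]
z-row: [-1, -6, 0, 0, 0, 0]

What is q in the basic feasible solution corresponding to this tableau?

q is not in the basis, so in the current basic feasible solution q = 0.

0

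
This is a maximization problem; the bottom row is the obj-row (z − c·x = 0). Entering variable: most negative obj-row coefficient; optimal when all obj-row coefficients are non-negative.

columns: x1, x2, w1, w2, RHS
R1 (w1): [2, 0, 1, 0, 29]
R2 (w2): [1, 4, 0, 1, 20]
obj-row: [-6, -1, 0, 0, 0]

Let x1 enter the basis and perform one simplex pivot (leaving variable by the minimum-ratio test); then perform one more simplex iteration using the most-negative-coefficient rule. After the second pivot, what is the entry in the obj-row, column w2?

Ratio test on column x1 — row 1: 29/2 = 29/2; row 2: 20/1 = 20. Minimum is 29/2 at row 1 (w1 leaves); pivot element 2.
Divide row 1 by 2; eliminate column x1 from the other rows.
Second iteration: most negative obj-row entry is -1 in column x2, so x2 enters.
Ratio test on column x2 — row 1: entry 0 ≤ 0; row 2: (11/2)/4 = 11/8. Minimum is 11/8 at row 2 (w2 leaves); pivot element 4.
Divide row 2 by 4; eliminate column x2 from the other rows.
After both pivots, the entry at the obj-row, column w2 is 1/4.

1/4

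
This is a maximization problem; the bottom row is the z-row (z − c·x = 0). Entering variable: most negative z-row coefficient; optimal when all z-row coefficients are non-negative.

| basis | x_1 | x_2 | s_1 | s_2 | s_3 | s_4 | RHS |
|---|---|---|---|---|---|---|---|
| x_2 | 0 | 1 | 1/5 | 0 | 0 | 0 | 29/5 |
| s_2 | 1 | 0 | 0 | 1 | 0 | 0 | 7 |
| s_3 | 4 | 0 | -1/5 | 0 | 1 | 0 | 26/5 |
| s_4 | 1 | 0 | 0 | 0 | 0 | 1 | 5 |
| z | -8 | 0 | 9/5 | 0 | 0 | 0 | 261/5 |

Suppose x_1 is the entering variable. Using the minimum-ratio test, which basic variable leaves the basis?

s_3

Column x_1 entries and ratios — x_2: 0 ≤ 0, skip; s_2: 7/1 = 7; s_3: (26/5)/4 = 13/10; s_4: 5/1 = 5.
Smallest ratio is 13/10 in the row of s_3, so s_3 leaves.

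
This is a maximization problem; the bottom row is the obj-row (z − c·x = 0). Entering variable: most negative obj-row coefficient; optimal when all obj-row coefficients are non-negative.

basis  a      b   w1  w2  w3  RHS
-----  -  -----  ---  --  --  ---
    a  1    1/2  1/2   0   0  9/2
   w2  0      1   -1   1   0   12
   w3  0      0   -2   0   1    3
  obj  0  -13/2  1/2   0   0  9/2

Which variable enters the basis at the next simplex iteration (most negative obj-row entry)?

b

Negative obj-row entries: b: -13/2.
The most negative is -13/2 in column b, so b enters.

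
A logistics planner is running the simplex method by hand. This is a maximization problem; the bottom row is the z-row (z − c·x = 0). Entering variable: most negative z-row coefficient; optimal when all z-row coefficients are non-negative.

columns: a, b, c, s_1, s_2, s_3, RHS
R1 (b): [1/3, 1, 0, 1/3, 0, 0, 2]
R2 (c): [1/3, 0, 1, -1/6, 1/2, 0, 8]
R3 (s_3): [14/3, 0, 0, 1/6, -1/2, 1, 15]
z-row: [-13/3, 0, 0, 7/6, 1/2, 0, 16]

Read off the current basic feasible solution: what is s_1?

s_1 is not in the basis, so in the current basic feasible solution s_1 = 0.

0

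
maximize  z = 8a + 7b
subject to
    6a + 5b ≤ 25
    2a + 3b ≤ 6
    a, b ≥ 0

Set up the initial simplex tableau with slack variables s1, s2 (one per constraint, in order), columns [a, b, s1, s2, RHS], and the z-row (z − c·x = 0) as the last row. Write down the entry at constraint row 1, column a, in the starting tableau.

6

Constraint 1 has coefficient 6 on a.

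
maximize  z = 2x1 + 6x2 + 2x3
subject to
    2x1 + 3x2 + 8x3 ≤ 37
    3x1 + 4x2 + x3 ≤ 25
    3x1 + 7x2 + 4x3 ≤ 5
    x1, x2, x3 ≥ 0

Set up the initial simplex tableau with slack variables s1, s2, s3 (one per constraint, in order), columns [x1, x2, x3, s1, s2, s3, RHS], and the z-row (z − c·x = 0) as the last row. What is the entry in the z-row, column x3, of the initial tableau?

-2

The z-row carries the negated objective coefficients: the x3 entry is -2.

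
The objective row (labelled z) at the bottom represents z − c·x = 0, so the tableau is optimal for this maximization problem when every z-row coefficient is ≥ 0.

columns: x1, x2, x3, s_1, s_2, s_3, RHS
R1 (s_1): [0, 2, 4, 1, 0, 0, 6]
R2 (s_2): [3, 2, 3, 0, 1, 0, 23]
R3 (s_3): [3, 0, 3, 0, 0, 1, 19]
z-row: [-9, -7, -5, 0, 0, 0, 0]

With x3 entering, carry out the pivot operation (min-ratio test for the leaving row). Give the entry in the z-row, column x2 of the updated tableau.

-9/2

Ratio test on column x3 — row 1: 6/4 = 3/2; row 2: 23/3 = 23/3; row 3: 19/3 = 19/3. Minimum is 3/2 at row 1 (s_1 leaves); pivot element 4.
Divide row 1 by 4; eliminate column x3 from the other rows.
z-row update in column x2: -7 − (-5)·(1/2) = -9/2.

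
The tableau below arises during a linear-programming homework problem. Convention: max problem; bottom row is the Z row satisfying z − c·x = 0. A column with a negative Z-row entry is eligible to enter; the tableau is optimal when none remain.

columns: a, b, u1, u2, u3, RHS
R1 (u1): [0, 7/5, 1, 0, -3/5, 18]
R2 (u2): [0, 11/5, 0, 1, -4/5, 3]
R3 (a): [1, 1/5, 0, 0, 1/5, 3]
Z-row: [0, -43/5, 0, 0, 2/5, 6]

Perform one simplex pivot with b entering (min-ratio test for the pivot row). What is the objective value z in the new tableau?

195/11

Ratio test on column b — row 1: 18/(7/5) = 90/7; row 2: 3/(11/5) = 15/11; row 3: 3/(1/5) = 15. Minimum is 15/11 at row 2 (u2 leaves); pivot element 11/5.
Pivot on row 2; the Z-row RHS becomes 6 − (-43/5)·(15/11) = 195/11.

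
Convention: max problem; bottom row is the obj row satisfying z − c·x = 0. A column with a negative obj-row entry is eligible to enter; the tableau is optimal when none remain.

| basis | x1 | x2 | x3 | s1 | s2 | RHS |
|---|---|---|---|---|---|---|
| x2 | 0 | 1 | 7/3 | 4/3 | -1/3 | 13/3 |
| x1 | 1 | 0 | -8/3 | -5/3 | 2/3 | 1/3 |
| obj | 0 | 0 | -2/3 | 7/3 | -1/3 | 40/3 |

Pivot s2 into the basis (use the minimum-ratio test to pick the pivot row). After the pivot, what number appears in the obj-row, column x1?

1/2

Ratio test on column s2 — row 1: entry -1/3 ≤ 0; row 2: (1/3)/(2/3) = 1/2. Minimum is 1/2 at row 2 (x1 leaves); pivot element 2/3.
Divide row 2 by 2/3; eliminate column s2 from the other rows.
obj-row update in column x1: 0 − (-1/3)·(3/2) = 1/2.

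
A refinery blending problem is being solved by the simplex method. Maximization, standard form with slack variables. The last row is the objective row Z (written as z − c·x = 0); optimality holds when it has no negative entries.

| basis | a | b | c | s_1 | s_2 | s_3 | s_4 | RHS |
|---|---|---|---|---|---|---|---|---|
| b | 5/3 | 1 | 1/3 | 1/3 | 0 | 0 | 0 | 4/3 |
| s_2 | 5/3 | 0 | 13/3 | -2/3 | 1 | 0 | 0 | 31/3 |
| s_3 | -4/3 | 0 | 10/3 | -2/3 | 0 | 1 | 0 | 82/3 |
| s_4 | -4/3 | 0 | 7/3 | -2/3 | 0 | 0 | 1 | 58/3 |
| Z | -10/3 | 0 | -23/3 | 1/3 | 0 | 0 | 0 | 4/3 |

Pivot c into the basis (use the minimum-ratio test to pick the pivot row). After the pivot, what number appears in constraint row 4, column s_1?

-4/13

Ratio test on column c — row 1: (4/3)/(1/3) = 4; row 2: (31/3)/(13/3) = 31/13; row 3: (82/3)/(10/3) = 41/5; row 4: (58/3)/(7/3) = 58/7. Minimum is 31/13 at row 2 (s_2 leaves); pivot element 13/3.
Divide row 2 by 13/3; eliminate column c from the other rows.
Row 4 update in column s_1: -2/3 − (7/3)·(-2/13) = -4/13.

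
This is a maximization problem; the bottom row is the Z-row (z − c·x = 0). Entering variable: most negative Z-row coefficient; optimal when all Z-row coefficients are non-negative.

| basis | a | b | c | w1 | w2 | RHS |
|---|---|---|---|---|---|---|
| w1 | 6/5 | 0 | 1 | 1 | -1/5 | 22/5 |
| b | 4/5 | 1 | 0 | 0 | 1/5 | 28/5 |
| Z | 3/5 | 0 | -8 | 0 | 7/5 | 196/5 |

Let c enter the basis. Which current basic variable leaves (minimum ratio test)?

Column c entries and ratios — w1: (22/5)/1 = 22/5; b: 0 ≤ 0, skip.
Smallest ratio is 22/5 in the row of w1, so w1 leaves.

w1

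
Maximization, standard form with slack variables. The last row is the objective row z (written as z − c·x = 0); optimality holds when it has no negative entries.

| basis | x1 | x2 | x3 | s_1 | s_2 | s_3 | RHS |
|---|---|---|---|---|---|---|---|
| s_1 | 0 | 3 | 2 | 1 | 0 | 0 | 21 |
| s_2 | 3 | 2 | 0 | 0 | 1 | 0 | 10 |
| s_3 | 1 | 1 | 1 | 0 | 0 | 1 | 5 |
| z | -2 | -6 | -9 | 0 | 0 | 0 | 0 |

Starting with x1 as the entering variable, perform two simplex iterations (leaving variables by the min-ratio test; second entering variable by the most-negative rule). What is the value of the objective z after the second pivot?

65/3

Ratio test on column x1 — row 1: entry 0 ≤ 0; row 2: 10/3 = 10/3; row 3: 5/1 = 5. Minimum is 10/3 at row 2 (s_2 leaves); pivot element 3.
Pivot on row 2; the z-row RHS becomes 0 − (-2)·(10/3) = 20/3.
Next entering variable (most negative z-row entry -9): x3.
Ratio test on column x3 — row 1: 21/2 = 21/2; row 2: entry 0 ≤ 0; row 3: (5/3)/1 = 5/3. Minimum is 5/3 at row 3 (s_3 leaves); pivot element 1.
After the second pivot the z-row RHS is 20/3 − (-9)·(5/3) = 65/3.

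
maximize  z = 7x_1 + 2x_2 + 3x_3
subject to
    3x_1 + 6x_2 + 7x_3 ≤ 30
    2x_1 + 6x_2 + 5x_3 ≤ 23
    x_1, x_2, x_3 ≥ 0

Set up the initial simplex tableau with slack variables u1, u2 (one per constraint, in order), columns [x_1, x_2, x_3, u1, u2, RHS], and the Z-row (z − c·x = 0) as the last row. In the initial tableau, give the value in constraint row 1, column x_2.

6

Constraint 1 has coefficient 6 on x_2.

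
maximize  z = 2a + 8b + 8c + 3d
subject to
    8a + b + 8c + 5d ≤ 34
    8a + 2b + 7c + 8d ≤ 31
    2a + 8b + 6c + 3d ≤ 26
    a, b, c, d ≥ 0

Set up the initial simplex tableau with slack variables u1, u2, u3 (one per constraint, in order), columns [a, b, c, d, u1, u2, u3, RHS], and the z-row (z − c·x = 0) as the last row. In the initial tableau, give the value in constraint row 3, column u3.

Slack u3 belongs to constraint 3; its column is the unit vector e_3, so the entry in row 3 is 1.

1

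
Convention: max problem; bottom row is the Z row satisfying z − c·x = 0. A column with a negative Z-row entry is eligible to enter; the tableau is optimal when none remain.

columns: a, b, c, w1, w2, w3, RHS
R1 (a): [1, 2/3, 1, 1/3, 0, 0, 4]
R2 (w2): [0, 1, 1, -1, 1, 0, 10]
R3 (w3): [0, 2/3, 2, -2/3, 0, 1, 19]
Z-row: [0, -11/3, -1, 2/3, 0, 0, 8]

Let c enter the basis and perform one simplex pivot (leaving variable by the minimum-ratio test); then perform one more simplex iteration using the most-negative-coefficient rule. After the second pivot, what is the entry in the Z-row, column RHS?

30

Ratio test on column c — row 1: 4/1 = 4; row 2: 10/1 = 10; row 3: 19/2 = 19/2. Minimum is 4 at row 1 (a leaves); pivot element 1.
Divide row 1 by 1; eliminate column c from the other rows.
Second iteration: most negative Z-row entry is -3 in column b, so b enters.
Ratio test on column b — row 1: 4/(2/3) = 6; row 2: 6/(1/3) = 18; row 3: entry -2/3 ≤ 0. Minimum is 6 at row 1 (c leaves); pivot element 2/3.
Divide row 1 by 2/3; eliminate column b from the other rows.
After both pivots, the entry at the Z-row, column RHS is 30.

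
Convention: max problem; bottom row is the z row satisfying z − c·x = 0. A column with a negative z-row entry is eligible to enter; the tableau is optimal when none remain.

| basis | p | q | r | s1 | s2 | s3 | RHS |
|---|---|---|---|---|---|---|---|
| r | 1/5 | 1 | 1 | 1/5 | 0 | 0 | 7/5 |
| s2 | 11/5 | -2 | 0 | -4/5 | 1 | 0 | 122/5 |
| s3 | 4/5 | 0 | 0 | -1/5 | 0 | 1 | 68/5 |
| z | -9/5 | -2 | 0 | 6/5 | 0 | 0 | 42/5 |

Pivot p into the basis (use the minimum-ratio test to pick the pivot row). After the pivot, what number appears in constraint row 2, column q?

Ratio test on column p — row 1: (7/5)/(1/5) = 7; row 2: (122/5)/(11/5) = 122/11; row 3: (68/5)/(4/5) = 17. Minimum is 7 at row 1 (r leaves); pivot element 1/5.
Divide row 1 by 1/5; eliminate column p from the other rows.
Row 2 update in column q: -2 − (11/5)·5 = -13.

-13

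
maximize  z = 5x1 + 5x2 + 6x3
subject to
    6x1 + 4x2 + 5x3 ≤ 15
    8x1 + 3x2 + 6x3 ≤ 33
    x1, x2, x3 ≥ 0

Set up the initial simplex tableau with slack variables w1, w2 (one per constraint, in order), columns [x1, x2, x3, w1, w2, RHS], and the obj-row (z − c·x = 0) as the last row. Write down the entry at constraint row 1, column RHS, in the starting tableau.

The RHS of constraint 1 is b_1 = 15.

15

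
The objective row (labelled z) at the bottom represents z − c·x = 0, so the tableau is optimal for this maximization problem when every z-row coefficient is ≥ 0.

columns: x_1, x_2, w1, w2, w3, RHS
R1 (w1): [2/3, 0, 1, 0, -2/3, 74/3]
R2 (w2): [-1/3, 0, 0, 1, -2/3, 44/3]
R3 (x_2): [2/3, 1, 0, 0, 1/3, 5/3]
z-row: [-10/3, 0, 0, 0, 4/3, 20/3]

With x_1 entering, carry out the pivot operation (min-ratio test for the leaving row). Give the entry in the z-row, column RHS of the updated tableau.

15

Ratio test on column x_1 — row 1: (74/3)/(2/3) = 37; row 2: entry -1/3 ≤ 0; row 3: (5/3)/(2/3) = 5/2. Minimum is 5/2 at row 3 (x_2 leaves); pivot element 2/3.
Divide row 3 by 2/3; eliminate column x_1 from the other rows.
z-row update in column RHS: 20/3 − (-10/3)·(5/2) = 15.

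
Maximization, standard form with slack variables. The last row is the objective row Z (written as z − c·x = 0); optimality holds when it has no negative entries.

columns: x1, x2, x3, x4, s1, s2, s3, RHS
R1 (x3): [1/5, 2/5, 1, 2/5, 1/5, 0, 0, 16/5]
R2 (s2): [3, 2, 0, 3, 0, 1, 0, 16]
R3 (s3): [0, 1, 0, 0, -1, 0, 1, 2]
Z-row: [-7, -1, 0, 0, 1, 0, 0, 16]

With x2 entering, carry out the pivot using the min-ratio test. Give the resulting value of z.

Ratio test on column x2 — row 1: (16/5)/(2/5) = 8; row 2: 16/2 = 8; row 3: 2/1 = 2. Minimum is 2 at row 3 (s3 leaves); pivot element 1.
Pivot on row 3; the Z-row RHS becomes 16 − (-1)·2 = 18.

18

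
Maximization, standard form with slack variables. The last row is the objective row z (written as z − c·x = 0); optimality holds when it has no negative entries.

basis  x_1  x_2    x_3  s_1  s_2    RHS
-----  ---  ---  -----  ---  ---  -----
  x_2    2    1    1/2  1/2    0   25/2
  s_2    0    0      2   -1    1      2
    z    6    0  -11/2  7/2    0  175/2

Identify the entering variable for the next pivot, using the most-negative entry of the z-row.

Negative z-row entries: x_3: -11/2.
The most negative is -11/2 in column x_3, so x_3 enters.

x_3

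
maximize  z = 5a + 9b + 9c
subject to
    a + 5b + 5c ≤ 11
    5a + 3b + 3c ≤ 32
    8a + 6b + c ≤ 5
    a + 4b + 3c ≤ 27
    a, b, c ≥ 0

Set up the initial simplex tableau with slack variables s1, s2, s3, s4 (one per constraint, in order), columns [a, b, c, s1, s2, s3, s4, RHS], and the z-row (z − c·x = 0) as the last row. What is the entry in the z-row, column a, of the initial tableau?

-5

The z-row carries the negated objective coefficients: the a entry is -5.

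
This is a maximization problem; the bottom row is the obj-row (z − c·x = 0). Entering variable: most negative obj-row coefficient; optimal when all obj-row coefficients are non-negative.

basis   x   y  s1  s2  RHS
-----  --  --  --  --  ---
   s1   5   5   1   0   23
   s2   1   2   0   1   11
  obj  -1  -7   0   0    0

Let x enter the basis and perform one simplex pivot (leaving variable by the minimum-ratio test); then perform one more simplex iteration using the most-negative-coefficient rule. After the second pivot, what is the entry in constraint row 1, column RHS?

23/5

Ratio test on column x — row 1: 23/5 = 23/5; row 2: 11/1 = 11. Minimum is 23/5 at row 1 (s1 leaves); pivot element 5.
Divide row 1 by 5; eliminate column x from the other rows.
Second iteration: most negative obj-row entry is -6 in column y, so y enters.
Ratio test on column y — row 1: (23/5)/1 = 23/5; row 2: (32/5)/1 = 32/5. Minimum is 23/5 at row 1 (x leaves); pivot element 1.
Divide row 1 by 1; eliminate column y from the other rows.
After both pivots, the entry at constraint row 1, column RHS is 23/5.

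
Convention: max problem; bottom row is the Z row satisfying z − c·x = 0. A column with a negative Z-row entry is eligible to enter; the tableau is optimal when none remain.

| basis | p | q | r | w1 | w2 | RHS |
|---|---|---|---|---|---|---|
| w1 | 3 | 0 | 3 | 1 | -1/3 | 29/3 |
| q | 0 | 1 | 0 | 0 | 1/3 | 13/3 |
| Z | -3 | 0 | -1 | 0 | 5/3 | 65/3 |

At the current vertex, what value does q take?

13/3

q is basic (row 2); its value is the RHS of that row, 13/3.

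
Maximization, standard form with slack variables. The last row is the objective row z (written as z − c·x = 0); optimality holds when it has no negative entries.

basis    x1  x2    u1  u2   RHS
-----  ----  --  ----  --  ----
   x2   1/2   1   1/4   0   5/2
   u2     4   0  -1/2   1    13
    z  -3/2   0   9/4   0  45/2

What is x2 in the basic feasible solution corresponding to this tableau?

5/2

x2 is basic (row 1); its value is the RHS of that row, 5/2.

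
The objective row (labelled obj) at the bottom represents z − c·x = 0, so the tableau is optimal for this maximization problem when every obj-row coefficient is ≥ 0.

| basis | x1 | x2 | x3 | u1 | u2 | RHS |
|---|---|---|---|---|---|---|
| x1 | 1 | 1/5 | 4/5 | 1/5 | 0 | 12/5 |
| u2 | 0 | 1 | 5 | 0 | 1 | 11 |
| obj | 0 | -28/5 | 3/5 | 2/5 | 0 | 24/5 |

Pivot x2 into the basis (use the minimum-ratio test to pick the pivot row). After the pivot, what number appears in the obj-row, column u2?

28/5

Ratio test on column x2 — row 1: (12/5)/(1/5) = 12; row 2: 11/1 = 11. Minimum is 11 at row 2 (u2 leaves); pivot element 1.
Divide row 2 by 1; eliminate column x2 from the other rows.
obj-row update in column u2: 0 − (-28/5)·1 = 28/5.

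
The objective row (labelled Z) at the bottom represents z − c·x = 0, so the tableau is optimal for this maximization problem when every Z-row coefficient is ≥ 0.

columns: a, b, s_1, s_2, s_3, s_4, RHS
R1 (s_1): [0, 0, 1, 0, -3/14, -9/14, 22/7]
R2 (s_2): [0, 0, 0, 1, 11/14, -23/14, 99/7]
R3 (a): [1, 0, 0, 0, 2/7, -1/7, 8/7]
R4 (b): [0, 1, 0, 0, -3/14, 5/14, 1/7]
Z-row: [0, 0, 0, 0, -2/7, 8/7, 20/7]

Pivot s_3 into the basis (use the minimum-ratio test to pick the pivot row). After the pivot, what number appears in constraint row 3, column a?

Ratio test on column s_3 — row 1: entry -3/14 ≤ 0; row 2: (99/7)/(11/14) = 18; row 3: (8/7)/(2/7) = 4; row 4: entry -3/14 ≤ 0. Minimum is 4 at row 3 (a leaves); pivot element 2/7.
Divide row 3 by 2/7; eliminate column s_3 from the other rows.
In the new row 3, the a entry is the old entry divided by the pivot: 1/(2/7) = 7/2.

7/2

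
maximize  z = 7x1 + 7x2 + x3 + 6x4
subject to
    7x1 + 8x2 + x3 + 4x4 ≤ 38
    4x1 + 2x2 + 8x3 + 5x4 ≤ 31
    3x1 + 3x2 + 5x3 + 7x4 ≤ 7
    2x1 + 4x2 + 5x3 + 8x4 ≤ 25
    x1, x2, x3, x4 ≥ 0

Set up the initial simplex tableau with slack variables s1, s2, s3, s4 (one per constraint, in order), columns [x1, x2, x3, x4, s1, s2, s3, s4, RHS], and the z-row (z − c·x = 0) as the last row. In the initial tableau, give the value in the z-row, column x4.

The z-row carries the negated objective coefficients: the x4 entry is -6.

-6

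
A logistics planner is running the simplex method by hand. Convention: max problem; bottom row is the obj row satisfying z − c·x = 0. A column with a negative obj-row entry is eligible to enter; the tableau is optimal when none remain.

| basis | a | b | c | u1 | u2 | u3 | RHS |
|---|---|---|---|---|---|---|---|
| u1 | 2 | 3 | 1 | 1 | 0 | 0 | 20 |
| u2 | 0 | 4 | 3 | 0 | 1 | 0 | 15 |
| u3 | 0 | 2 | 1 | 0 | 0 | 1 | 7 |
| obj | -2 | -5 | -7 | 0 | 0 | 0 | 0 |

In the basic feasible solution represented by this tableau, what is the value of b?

0

b is not in the basis, so in the current basic feasible solution b = 0.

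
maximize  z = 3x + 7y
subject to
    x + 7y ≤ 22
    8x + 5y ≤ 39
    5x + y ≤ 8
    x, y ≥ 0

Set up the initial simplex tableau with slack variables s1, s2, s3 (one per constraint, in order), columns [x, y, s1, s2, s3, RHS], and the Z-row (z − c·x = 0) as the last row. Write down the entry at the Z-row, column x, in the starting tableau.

The Z-row carries the negated objective coefficients: the x entry is -3.

-3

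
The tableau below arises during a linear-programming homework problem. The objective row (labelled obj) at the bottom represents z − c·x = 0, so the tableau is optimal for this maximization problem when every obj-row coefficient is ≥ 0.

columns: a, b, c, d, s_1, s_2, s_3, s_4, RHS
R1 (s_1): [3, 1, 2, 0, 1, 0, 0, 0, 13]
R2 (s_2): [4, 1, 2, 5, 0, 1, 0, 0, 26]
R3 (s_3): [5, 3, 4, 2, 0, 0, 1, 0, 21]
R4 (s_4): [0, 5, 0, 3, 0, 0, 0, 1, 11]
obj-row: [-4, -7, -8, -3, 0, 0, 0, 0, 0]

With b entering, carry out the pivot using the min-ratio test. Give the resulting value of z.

77/5

Ratio test on column b — row 1: 13/1 = 13; row 2: 26/1 = 26; row 3: 21/3 = 7; row 4: 11/5 = 11/5. Minimum is 11/5 at row 4 (s_4 leaves); pivot element 5.
Pivot on row 4; the obj-row RHS becomes 0 − (-7)·(11/5) = 77/5.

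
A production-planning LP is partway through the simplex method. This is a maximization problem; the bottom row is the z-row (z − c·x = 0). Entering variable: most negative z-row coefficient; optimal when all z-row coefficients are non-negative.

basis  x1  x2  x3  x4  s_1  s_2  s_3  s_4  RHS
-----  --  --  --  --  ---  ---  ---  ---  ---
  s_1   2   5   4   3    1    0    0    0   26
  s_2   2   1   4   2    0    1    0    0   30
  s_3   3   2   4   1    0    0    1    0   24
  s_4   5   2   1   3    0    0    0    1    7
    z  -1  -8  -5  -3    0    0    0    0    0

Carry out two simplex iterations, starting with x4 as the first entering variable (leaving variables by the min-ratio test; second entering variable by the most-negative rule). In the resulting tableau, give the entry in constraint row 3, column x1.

Ratio test on column x4 — row 1: 26/3 = 26/3; row 2: 30/2 = 15; row 3: 24/1 = 24; row 4: 7/3 = 7/3. Minimum is 7/3 at row 4 (s_4 leaves); pivot element 3.
Divide row 4 by 3; eliminate column x4 from the other rows.
Second iteration: most negative z-row entry is -6 in column x2, so x2 enters.
Ratio test on column x2 — row 1: 19/3 = 19/3; row 2: entry -1/3 ≤ 0; row 3: (65/3)/(4/3) = 65/4; row 4: (7/3)/(2/3) = 7/2. Minimum is 7/2 at row 4 (x4 leaves); pivot element 2/3.
Divide row 4 by 2/3; eliminate column x2 from the other rows.
After both pivots, the entry at constraint row 3, column x1 is -2.

-2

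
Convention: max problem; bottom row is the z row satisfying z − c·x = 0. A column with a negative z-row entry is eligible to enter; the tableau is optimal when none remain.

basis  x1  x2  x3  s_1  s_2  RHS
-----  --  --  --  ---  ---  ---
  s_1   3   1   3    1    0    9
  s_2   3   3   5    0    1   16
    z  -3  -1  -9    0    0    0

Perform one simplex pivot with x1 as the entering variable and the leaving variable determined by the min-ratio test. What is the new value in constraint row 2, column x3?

Ratio test on column x1 — row 1: 9/3 = 3; row 2: 16/3 = 16/3. Minimum is 3 at row 1 (s_1 leaves); pivot element 3.
Divide row 1 by 3; eliminate column x1 from the other rows.
Row 2 update in column x3: 5 − 3·1 = 2.

2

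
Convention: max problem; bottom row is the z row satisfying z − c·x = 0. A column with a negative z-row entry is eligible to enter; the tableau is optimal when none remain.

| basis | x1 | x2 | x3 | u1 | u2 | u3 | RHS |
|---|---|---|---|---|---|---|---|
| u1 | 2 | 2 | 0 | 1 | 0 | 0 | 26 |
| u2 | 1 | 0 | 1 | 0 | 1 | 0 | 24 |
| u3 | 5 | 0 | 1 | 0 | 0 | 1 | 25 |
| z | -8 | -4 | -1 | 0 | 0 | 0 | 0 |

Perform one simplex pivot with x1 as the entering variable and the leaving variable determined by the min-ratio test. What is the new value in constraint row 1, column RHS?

Ratio test on column x1 — row 1: 26/2 = 13; row 2: 24/1 = 24; row 3: 25/5 = 5. Minimum is 5 at row 3 (u3 leaves); pivot element 5.
Divide row 3 by 5; eliminate column x1 from the other rows.
Row 1 update in column RHS: 26 − 2·5 = 16.

16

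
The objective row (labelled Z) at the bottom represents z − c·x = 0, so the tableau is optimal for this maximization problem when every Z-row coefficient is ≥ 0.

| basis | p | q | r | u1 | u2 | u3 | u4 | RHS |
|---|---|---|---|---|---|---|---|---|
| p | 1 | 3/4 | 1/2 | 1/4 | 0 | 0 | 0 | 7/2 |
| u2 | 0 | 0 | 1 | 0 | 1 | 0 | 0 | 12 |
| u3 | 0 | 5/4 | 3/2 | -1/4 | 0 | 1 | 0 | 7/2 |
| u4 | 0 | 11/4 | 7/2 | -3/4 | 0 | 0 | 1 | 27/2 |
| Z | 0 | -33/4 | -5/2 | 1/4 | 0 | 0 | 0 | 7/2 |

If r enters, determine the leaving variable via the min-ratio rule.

Column r entries and ratios — p: (7/2)/(1/2) = 7; u2: 12/1 = 12; u3: (7/2)/(3/2) = 7/3; u4: (27/2)/(7/2) = 27/7.
Smallest ratio is 7/3 in the row of u3, so u3 leaves.

u3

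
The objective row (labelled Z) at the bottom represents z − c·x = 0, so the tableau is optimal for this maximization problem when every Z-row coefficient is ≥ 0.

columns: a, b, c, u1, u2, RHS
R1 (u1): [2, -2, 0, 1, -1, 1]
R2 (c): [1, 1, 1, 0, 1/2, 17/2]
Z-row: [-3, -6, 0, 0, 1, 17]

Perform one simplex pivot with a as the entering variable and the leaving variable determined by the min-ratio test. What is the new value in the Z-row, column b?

Ratio test on column a — row 1: 1/2 = 1/2; row 2: (17/2)/1 = 17/2. Minimum is 1/2 at row 1 (u1 leaves); pivot element 2.
Divide row 1 by 2; eliminate column a from the other rows.
Z-row update in column b: -6 − (-3)·(-1) = -9.

-9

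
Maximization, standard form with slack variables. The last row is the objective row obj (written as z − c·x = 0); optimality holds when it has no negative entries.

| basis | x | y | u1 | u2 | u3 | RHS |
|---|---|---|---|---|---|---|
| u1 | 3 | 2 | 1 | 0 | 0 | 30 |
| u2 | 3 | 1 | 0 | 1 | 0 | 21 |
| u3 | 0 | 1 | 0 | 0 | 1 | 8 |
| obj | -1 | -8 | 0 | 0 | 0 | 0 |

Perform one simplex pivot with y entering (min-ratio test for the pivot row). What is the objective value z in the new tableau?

64

Ratio test on column y — row 1: 30/2 = 15; row 2: 21/1 = 21; row 3: 8/1 = 8. Minimum is 8 at row 3 (u3 leaves); pivot element 1.
Pivot on row 3; the obj-row RHS becomes 0 − (-8)·8 = 64.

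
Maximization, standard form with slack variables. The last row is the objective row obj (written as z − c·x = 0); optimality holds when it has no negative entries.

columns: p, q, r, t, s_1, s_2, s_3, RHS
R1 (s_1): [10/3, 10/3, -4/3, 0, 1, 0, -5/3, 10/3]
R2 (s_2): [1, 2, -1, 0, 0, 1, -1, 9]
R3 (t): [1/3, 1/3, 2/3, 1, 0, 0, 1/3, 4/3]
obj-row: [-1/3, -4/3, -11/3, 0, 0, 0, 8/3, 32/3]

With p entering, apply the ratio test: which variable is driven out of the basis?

s_1

Column p entries and ratios — s_1: (10/3)/(10/3) = 1; s_2: 9/1 = 9; t: (4/3)/(1/3) = 4.
Smallest ratio is 1 in the row of s_1, so s_1 leaves.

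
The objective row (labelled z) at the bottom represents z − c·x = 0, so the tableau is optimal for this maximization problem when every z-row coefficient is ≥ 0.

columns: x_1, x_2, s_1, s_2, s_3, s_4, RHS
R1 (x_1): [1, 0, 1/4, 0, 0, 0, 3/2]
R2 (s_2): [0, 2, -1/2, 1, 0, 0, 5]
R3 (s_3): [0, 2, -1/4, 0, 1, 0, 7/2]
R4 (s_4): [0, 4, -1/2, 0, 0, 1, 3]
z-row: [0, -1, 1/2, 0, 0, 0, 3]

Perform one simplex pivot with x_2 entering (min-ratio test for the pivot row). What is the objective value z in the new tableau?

15/4

Ratio test on column x_2 — row 1: entry 0 ≤ 0; row 2: 5/2 = 5/2; row 3: (7/2)/2 = 7/4; row 4: 3/4 = 3/4. Minimum is 3/4 at row 4 (s_4 leaves); pivot element 4.
Pivot on row 4; the z-row RHS becomes 3 − (-1)·(3/4) = 15/4.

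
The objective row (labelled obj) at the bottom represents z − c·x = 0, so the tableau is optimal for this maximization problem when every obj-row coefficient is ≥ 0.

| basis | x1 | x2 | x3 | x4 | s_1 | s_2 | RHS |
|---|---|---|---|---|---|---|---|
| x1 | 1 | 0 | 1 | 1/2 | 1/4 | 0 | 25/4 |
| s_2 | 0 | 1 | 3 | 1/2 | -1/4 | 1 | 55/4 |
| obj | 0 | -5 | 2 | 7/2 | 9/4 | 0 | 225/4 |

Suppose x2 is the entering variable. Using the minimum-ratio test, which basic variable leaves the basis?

s_2

Column x2 entries and ratios — x1: 0 ≤ 0, skip; s_2: (55/4)/1 = 55/4.
Smallest ratio is 55/4 in the row of s_2, so s_2 leaves.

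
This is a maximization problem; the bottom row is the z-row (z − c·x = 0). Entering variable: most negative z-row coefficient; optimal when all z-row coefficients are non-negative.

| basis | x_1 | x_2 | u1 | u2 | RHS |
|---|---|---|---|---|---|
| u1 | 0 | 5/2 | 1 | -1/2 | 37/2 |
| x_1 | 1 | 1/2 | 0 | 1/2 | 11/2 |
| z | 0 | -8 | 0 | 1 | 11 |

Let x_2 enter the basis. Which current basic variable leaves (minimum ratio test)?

Column x_2 entries and ratios — u1: (37/2)/(5/2) = 37/5; x_1: (11/2)/(1/2) = 11.
Smallest ratio is 37/5 in the row of u1, so u1 leaves.

u1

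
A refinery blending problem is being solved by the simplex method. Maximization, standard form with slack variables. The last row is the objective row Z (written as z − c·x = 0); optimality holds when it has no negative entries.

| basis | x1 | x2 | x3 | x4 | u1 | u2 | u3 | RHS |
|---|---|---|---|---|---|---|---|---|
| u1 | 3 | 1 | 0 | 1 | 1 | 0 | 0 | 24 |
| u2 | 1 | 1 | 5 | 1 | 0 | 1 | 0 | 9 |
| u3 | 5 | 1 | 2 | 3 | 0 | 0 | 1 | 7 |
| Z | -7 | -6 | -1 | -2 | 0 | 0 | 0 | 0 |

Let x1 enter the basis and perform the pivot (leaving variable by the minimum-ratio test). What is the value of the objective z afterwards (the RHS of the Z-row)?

49/5

Ratio test on column x1 — row 1: 24/3 = 8; row 2: 9/1 = 9; row 3: 7/5 = 7/5. Minimum is 7/5 at row 3 (u3 leaves); pivot element 5.
Pivot on row 3; the Z-row RHS becomes 0 − (-7)·(7/5) = 49/5.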